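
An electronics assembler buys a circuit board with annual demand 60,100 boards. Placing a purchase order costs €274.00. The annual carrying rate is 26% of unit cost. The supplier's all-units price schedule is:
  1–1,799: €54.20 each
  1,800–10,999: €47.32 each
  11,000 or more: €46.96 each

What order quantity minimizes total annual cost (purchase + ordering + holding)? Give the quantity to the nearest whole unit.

Q* ≈ 1,800 boards

Holding cost per unit per year at price C is H = 0.26·C.
Evaluate total cost at each tier's feasible EOQ or, if the EOQ is below the tier, at the tier's minimum quantity.
EOQ at €54.20 = 1528.8 (feasible in tier 1): TC = 60,100×€54.20 + (60,100/1528.8)×274 + (1528.8/2)×0.26×€54.20 = €3,278,963.38.
EOQ at €47.32 = 1636.1 < 1800, so use break Q=1800: TC = 60,100×€47.32 + (60,100/1800.0)×274 + (1800.0/2)×0.26×€47.32 = €2,864,153.44.
EOQ at €46.96 = 1642.4 < 11000, so use break Q=11000: TC = 60,100×€46.96 + (60,100/11000.0)×274 + (11000.0/2)×0.26×€46.96 = €2,890,945.84.
Lowest total cost is €2,864,153.44 at Q = 1800.0.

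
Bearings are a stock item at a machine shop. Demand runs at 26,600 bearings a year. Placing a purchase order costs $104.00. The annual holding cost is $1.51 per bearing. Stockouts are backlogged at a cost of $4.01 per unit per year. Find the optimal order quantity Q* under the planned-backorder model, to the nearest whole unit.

Q* ≈ 2,246 bearings

With planned backorders, Q* = √(2DS/H) · √((H+B)/B).
√(2DS/H) = √(2 × 26,600 × 104 / 1.51) = 1914.185.
√((H+B)/B) = √((1.51+4.01)/4.01) = 1.1733.
Q* ≈ 2245.853.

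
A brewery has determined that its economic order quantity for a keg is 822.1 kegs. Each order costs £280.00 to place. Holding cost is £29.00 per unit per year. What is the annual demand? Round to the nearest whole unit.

The basic EOQ model gives Q* = √(2DS/H); rearrange for the unknown.
From Q* = √(2DS/H): D = Q*²H / (2S) = 822.1² × 29 / (2 × 280) = 34999.293.

D ≈ 34,999 kegs per year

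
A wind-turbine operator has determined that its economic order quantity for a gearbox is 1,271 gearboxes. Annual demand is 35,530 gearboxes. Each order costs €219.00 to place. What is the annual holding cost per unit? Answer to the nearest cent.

H ≈ €9.63

Invert the EOQ relation Q*² = 2DS/H.
From Q* = √(2DS/H): H = 2DS / Q*² = 2 × 35,530 × 219 / 1,271² = 9.6334.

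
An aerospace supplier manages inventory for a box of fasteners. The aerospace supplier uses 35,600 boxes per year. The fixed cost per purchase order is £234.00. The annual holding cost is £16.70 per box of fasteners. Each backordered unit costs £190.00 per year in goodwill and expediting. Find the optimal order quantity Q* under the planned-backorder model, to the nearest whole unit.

With planned backorders, Q* = √(2DS/H) · √((H+B)/B).
√(2DS/H) = √(2 × 35,600 × 234 / 16.7) = 998.826.
√((H+B)/B) = √((16.7+190)/190) = 1.0430.
Q* ≈ 1041.797.

Q* ≈ 1,042 boxes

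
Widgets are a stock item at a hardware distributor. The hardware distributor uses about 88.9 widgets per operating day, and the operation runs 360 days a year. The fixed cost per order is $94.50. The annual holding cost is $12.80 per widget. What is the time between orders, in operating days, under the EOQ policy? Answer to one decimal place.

Annual demand D = 88.9 × 360 = 32,004.
EOQ = √(2DS/H) = √(2 × 32,004 × 94.5 / 12.8) ≈ 687.43.
Cycle time = Q*/D × 360 = 687.43 / 32,004 × 360 ≈ 7.733 days.

T ≈ 7.7 days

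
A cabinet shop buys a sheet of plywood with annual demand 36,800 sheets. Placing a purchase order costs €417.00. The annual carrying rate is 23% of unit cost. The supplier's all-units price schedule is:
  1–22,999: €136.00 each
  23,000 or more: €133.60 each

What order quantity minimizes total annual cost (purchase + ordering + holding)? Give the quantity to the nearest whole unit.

Holding cost per unit per year at price C is H = 0.23·C.
Evaluate total cost at each tier's feasible EOQ or, if the EOQ is below the tier, at the tier's minimum quantity.
EOQ at €136.00 = 990.5 (feasible in tier 1): TC = 36,800×€136.00 + (36,800/990.5)×417 + (990.5/2)×0.23×€136.00 = €5,035,784.20.
EOQ at €133.60 = 999.4 < 23000, so use break Q=23000: TC = 36,800×€133.60 + (36,800/23000.0)×417 + (23000.0/2)×0.23×€133.60 = €5,270,519.20.
Lowest total cost is €5,035,784.20 at Q = 990.5.

Q* ≈ 991 sheets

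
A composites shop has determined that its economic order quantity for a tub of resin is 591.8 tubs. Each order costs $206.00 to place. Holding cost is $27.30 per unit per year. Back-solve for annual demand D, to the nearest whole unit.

D ≈ 23,207 tubs per year

The basic EOQ model gives Q* = √(2DS/H); rearrange for the unknown.
From Q* = √(2DS/H): D = Q*²H / (2S) = 591.8² × 27.3 / (2 × 206) = 23206.805.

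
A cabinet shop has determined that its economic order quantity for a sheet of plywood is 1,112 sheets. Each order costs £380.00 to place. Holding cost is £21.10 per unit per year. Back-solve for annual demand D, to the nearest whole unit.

D ≈ 34,330 sheets per year

Squaring Q* = √(2DS/H) gives Q*² = 2DS/H.
From Q* = √(2DS/H): D = Q*²H / (2S) = 1,112² × 21.1 / (2 × 380) = 34330.366.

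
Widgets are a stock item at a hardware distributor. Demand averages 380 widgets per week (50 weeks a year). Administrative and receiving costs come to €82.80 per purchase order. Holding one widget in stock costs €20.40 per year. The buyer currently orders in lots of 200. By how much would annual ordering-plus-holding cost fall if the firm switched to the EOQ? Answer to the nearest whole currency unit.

Annual demand D = 380 × 50 = 19,000.
EOQ = √(2DS/H) = √(2 × 19,000 × 82.8 / 20.4) ≈ 392.73.
Cost at Q* = (D/Q*)S + (Q*/2)H = √(2DSH) ≈ €8,011.65.
Cost at Q = 200: (19,000/200)×82.8 + (200/2)×20.4 = €7,866.00 + €2,040.00 = €9,906.00.
Excess = €9,906.00 − €8,011.65 = €1,894.35.

Extra cost ≈ €1,894 per year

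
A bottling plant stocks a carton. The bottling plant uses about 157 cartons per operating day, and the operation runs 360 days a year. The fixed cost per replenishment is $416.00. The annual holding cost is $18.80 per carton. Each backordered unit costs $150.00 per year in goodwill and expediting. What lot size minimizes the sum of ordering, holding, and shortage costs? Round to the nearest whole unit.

Q* ≈ 1,678 cartons

Annual demand D = 157 × 360 = 56,520.
With planned backorders, Q* = √(2DS/H) · √((H+B)/B).
√(2DS/H) = √(2 × 56,520 × 416 / 18.8) = 1581.553.
√((H+B)/B) = √((18.8+150)/150) = 1.0608.
Q* ≈ 1677.739.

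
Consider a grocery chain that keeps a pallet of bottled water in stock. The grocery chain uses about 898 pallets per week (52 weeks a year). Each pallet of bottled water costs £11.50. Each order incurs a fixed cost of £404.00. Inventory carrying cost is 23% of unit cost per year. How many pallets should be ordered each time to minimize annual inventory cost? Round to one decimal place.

Annual demand D = 898 × 52 = 46,696.
Holding cost H = 0.23 × £11.50 = £2.6450 per unit per year.
EOQ = √(2DS / H) = √(2 × 46,696 × 404 / 2.645).
= √(37,730,368 / 2.645) = √14,264,789.414 ≈ 3776.876.

Q* ≈ 3,776.9 pallets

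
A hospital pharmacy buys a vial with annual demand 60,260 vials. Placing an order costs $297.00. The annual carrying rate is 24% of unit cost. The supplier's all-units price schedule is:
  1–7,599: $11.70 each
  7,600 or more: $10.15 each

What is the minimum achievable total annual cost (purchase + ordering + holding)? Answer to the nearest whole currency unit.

TC* ≈ $623,251

Holding cost per unit per year at price C is H = 0.24·C.
Evaluate total cost at each tier's feasible EOQ or, if the EOQ is below the tier, at the tier's minimum quantity.
EOQ at $11.70 = 3570.3 (feasible in tier 1): TC = 60,260×$11.70 + (60,260/3570.3)×297 + (3570.3/2)×0.24×$11.70 = $715,067.51.
EOQ at $10.15 = 3833.3 < 7600, so use break Q=7600: TC = 60,260×$10.15 + (60,260/7600.0)×297 + (7600.0/2)×0.24×$10.15 = $623,250.70.
Lowest total cost among the candidates is at Q = 7600.0.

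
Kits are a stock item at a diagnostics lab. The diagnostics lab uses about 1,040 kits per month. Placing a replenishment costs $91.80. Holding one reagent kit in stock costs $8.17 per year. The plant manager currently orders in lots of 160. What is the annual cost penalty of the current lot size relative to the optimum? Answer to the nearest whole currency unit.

Annual demand D = 1,040 × 12 = 12,480.
EOQ = √(2DS/H) = √(2 × 12,480 × 91.8 / 8.17) ≈ 529.58.
Cost at Q* = (D/Q*)S + (Q*/2)H = √(2DSH) ≈ $4,326.68.
Cost at Q = 160: (12,480/160)×91.8 + (160/2)×8.17 = $7,160.40 + $653.60 = $7,814.00.
Excess = $7,814.00 − $4,326.68 = $3,487.32.

Extra cost ≈ $3,487 per year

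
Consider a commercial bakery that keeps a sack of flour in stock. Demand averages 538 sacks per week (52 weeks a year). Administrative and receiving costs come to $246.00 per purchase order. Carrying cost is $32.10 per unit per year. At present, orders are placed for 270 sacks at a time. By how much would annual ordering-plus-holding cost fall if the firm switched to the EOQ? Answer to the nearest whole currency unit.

Annual demand D = 538 × 52 = 27,976.
EOQ = √(2DS/H) = √(2 × 27,976 × 246 / 32.1) ≈ 654.82.
Cost at Q* = (D/Q*)S + (Q*/2)H = √(2DSH) ≈ $21,019.77.
Cost at Q = 270: (27,976/270)×246 + (270/2)×32.1 = $25,489.24 + $4,333.50 = $29,822.74.
Excess = $29,822.74 − $21,019.77 = $8,802.98.

Extra cost ≈ $8,803 per year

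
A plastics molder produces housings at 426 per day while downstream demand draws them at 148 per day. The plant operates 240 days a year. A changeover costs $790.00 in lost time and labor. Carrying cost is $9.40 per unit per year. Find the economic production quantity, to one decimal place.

Q* ≈ 3,024.7 housings

Annual demand D = 148 × 240 = 35,520.
Production build-up factor (1 − d/p) = 1 − 148/426 = 0.6526.
Q* = √(2DS / (H(1 − d/p))) = √(2 × 35,520 × 790 / (9.4 × 0.6526)).
= √(56,121,600 / 6.1343) ≈ 3024.708.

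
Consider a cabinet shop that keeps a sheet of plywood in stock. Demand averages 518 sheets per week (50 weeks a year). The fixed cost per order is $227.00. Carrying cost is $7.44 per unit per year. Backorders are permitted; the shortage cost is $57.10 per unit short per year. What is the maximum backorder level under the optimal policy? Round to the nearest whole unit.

Annual demand D = 518 × 50 = 25,900.
With planned backorders, Q* = √(2DS/H) · √((H+B)/B).
√(2DS/H) = √(2 × 25,900 × 227 / 7.44) = 1257.162.
√((H+B)/B) = √((7.44+57.1)/57.1) = 1.0632.
Q* ≈ 1336.558.
S* = Q* · H/(H+B) = 1336.558 × 7.44/64.54 ≈ 154.075.

S* ≈ 154 sheets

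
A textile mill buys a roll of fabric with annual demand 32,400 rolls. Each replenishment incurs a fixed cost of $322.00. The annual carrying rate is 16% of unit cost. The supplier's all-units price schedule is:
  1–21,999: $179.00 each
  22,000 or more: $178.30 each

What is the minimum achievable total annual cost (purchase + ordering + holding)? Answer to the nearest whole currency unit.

TC* ≈ $5,824,046

Holding cost per unit per year at price C is H = 0.16·C.
For each price level, check whether its EOQ is feasible; otherwise the best quantity at that price is the breakpoint.
EOQ at $179.00 = 853.5 (feasible in tier 1): TC = 32,400×$179.00 + (32,400/853.5)×322 + (853.5/2)×0.16×$179.00 = $5,824,045.67.
EOQ at $178.30 = 855.2 < 22000, so use break Q=22000: TC = 32,400×$178.30 + (32,400/22000.0)×322 + (22000.0/2)×0.16×$178.30 = $6,091,202.22.
Lowest total cost among the candidates is at Q = 853.5.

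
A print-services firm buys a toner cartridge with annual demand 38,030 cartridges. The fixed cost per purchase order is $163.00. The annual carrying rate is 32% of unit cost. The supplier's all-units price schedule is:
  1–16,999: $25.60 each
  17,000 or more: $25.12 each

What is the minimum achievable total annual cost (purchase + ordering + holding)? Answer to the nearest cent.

Holding cost per unit per year at price C is H = 0.32·C.
Candidates are each tier's EOQ (if it falls in that tier) and each price-break quantity.
EOQ at $25.60 = 1230.2 (feasible in tier 1): TC = 38,030×$25.60 + (38,030/1230.2)×163 + (1230.2/2)×0.32×$25.60 = $983,645.83.
EOQ at $25.12 = 1241.9 < 17000, so use break Q=17000: TC = 38,030×$25.12 + (38,030/17000.0)×163 + (17000.0/2)×0.32×$25.12 = $1,024,004.64.
Lowest total cost among the candidates is at Q = 1230.2.

TC* ≈ $983,645.83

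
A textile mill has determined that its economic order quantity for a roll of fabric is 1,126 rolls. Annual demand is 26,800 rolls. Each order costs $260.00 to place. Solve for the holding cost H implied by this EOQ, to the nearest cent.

The basic EOQ model gives Q* = √(2DS/H); rearrange for the unknown.
From Q* = √(2DS/H): H = 2DS / Q*² = 2 × 26,800 × 260 / 1,126² = 10.9916.

H ≈ $10.99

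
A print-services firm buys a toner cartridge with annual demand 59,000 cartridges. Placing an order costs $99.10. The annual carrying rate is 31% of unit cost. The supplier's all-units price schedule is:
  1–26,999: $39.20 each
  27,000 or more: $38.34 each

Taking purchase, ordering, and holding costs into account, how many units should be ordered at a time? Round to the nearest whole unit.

Holding cost per unit per year at price C is H = 0.31·C.
For each price level, check whether its EOQ is feasible; otherwise the best quantity at that price is the breakpoint.
EOQ at $39.20 = 981.0 (feasible in tier 1): TC = 59,000×$39.20 + (59,000/981.0)×99.1 + (981.0/2)×0.31×$39.20 = $2,324,720.70.
EOQ at $38.34 = 991.9 < 27000, so use break Q=27000: TC = 59,000×$38.34 + (59,000/27000.0)×99.1 + (27000.0/2)×0.31×$38.34 = $2,422,729.45.
Lowest total cost is $2,324,720.70 at Q = 981.0.

Q* ≈ 981 cartridges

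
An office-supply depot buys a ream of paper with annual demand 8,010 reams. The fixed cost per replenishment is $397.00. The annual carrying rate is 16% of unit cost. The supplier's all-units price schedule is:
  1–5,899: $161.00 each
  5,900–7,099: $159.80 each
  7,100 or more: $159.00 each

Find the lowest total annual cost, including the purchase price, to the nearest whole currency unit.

TC* ≈ $1,302,410

Holding cost per unit per year at price C is H = 0.16·C.
Evaluate total cost at each tier's feasible EOQ or, if the EOQ is below the tier, at the tier's minimum quantity.
EOQ at $161.00 = 496.9 (feasible in tier 1): TC = 8,010×$161.00 + (8,010/496.9)×397 + (496.9/2)×0.16×$161.00 = $1,302,409.69.
EOQ at $159.80 = 498.7 < 5900, so use break Q=5900: TC = 8,010×$159.80 + (8,010/5900.0)×397 + (5900.0/2)×0.16×$159.80 = $1,355,962.58.
EOQ at $159.00 = 500.0 < 7100, so use break Q=7100: TC = 8,010×$159.00 + (8,010/7100.0)×397 + (7100.0/2)×0.16×$159.00 = $1,364,349.88.
Lowest total cost among the candidates is at Q = 496.9.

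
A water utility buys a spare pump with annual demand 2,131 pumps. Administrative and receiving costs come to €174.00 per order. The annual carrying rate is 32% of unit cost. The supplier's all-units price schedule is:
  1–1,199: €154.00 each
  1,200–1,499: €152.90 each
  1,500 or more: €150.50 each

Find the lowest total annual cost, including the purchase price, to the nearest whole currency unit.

Holding cost per unit per year at price C is H = 0.32·C.
Candidates are each tier's EOQ (if it falls in that tier) and each price-break quantity.
EOQ at €154.00 = 122.7 (feasible in tier 1): TC = 2,131×€154.00 + (2,131/122.7)×174 + (122.7/2)×0.32×€154.00 = €334,219.28.
EOQ at €152.90 = 123.1 < 1200, so use break Q=1200: TC = 2,131×€152.90 + (2,131/1200.0)×174 + (1200.0/2)×0.32×€152.90 = €355,495.70.
EOQ at €150.50 = 124.1 < 1500, so use break Q=1500: TC = 2,131×€150.50 + (2,131/1500.0)×174 + (1500.0/2)×0.32×€150.50 = €357,082.70.
Lowest total cost among the candidates is at Q = 122.7.

TC* ≈ €334,219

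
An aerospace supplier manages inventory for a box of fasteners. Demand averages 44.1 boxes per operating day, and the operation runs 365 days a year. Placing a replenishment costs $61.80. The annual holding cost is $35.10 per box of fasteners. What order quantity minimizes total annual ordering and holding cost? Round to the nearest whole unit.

Annual demand D = 44.1 × 365 = 16,096.5.
EOQ = √(2DS / H) = √(2 × 16,096.5 × 61.8 / 35.1).
= √(1,989,527.4 / 35.1) = √56,681.6923 ≈ 238.079.

Q* ≈ 238 boxes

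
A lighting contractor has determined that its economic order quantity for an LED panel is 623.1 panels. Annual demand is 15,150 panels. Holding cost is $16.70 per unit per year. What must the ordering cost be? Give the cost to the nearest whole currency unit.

S ≈ $214

Squaring Q* = √(2DS/H) gives Q*² = 2DS/H.
From Q* = √(2DS/H): S = Q*²H / (2D) = 623.1² × 16.7 / (2 × 15,150) = 213.9880.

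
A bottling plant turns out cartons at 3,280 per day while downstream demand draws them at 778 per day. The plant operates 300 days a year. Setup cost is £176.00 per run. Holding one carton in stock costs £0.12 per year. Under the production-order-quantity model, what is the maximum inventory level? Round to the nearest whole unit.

I_max ≈ 22,853 cartons

Annual demand D = 778 × 300 = 233,400.
Production build-up factor (1 − d/p) = 1 − 778/3,280 = 0.7628.
Q* = √(2DS / (H(1 − d/p))) = √(2 × 233,400 × 176 / (0.12 × 0.7628)).
= √(82,156,800 / 0.0915) ≈ 29958.799.
Maximum inventory = Q*(1 − d/p) = 29958.799 × 0.7628 ≈ 22852.718.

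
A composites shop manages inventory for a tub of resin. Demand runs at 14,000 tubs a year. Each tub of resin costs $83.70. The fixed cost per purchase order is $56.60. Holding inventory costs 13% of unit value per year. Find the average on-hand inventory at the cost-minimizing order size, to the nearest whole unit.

Average inventory ≈ 191 tubs

Holding cost H = 0.13 × $83.70 = $10.8810 per unit per year.
Q* = √(2DS/H) = √(2 × 14,000 × 56.6 / 10.881) ≈ 381.64.
Average inventory = Q*/2 ≈ 381.64 / 2 = 190.820.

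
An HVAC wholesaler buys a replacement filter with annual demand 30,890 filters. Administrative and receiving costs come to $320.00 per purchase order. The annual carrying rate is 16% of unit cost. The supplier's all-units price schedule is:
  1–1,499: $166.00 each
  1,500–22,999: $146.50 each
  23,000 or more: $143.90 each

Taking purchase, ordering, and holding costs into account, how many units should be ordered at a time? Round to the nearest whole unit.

Holding cost per unit per year at price C is H = 0.16·C.
Evaluate total cost at each tier's feasible EOQ or, if the EOQ is below the tier, at the tier's minimum quantity.
EOQ at $166.00 = 862.7 (feasible in tier 1): TC = 30,890×$166.00 + (30,890/862.7)×320 + (862.7/2)×0.16×$166.00 = $5,150,654.64.
EOQ at $146.50 = 918.4 < 1500, so use break Q=1500: TC = 30,890×$146.50 + (30,890/1500.0)×320 + (1500.0/2)×0.16×$146.50 = $4,549,554.87.
EOQ at $143.90 = 926.6 < 23000, so use break Q=23000: TC = 30,890×$143.90 + (30,890/23000.0)×320 + (23000.0/2)×0.16×$143.90 = $4,710,276.77.
Lowest total cost is $4,549,554.87 at Q = 1500.0.

Q* ≈ 1,500 filters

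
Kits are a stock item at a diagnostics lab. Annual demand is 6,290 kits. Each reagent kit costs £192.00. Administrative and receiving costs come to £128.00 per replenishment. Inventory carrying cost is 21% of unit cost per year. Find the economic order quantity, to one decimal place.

Q* ≈ 199.8 kits

Holding cost H = 0.21 × £192.00 = £40.3200 per unit per year.
EOQ = √(2DS / H) = √(2 × 6,290 × 128 / 40.32).
= √(1,610,240 / 40.32) = √39,936.5079 ≈ 199.841.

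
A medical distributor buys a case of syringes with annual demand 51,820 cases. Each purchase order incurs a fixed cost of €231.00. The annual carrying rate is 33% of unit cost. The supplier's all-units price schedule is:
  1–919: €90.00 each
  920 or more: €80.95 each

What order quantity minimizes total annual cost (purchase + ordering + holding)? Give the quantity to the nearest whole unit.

Q* ≈ 947 cases

Holding cost per unit per year at price C is H = 0.33·C.
For each price level, check whether its EOQ is feasible; otherwise the best quantity at that price is the breakpoint.
EOQ at €90.00 = 897.8 (feasible in tier 1): TC = 51,820×€90.00 + (51,820/897.8)×231 + (897.8/2)×0.33×€90.00 = €4,690,465.39.
EOQ at €80.95 = 946.7 (feasible in tier 2): TC = 51,820×€80.95 + (51,820/946.7)×231 + (946.7/2)×0.33×€80.95 = €4,220,118.20.
Lowest total cost is €4,220,118.20 at Q = 946.7.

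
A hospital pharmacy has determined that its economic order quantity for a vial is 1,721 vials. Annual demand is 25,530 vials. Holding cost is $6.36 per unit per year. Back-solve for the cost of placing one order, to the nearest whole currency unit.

The basic EOQ model gives Q* = √(2DS/H); rearrange for the unknown.
From Q* = √(2DS/H): S = Q*²H / (2D) = 1,721² × 6.36 / (2 × 25,530) = 368.9250.

S ≈ $369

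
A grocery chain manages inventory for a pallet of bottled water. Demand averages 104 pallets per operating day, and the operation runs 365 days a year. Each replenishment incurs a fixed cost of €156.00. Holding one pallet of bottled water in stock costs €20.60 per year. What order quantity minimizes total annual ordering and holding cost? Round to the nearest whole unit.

Q* ≈ 758 pallets

Annual demand D = 104 × 365 = 37,960.
EOQ = √(2DS / H) = √(2 × 37,960 × 156 / 20.6).
= √(11,843,520 / 20.6) = √574,928.1553 ≈ 758.240.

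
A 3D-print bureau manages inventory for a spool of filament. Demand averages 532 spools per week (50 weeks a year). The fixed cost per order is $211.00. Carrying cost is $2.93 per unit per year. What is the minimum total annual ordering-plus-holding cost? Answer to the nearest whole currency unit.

TC* ≈ $5,735

Annual demand D = 532 × 50 = 26,600.
Q* = √(2DS/H) = √(2 × 26,600 × 211 / 2.93) ≈ 1957.33.
At Q*, ordering cost (D/Q*)S equals holding cost (Q*/2)H, each = √(DSH/2).
Minimum total = √(2DSH) = √(2 × 26,600 × 211 × 2.93) ≈ 5734.966.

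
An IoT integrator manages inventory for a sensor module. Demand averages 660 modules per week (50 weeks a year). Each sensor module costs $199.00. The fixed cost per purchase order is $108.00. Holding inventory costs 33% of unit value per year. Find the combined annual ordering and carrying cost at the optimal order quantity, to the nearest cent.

TC* ≈ $21,635.52

Annual demand D = 660 × 50 = 33,000.
Holding cost H = 0.33 × $199.00 = $65.6700 per unit per year.
EOQ = √(2DS/H) = √(2 × 33,000 × 108 / 65.67) ≈ 329.46.
At Q*, ordering cost (D/Q*)S equals holding cost (Q*/2)H, each = √(DSH/2).
Minimum total = √(2DSH) = √(2 × 33,000 × 108 × 65.67) ≈ 21635.521.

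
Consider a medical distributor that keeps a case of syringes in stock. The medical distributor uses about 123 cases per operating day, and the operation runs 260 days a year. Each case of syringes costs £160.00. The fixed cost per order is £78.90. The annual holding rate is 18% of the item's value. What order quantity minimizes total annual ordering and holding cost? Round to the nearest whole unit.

Annual demand D = 123 × 260 = 31,980.
Holding cost H = 0.18 × £160.00 = £28.8000 per unit per year.
EOQ = √(2DS / H) = √(2 × 31,980 × 78.9 / 28.8).
= √(5,046,444 / 28.8) = √175,223.75 ≈ 418.597.

Q* ≈ 419 cases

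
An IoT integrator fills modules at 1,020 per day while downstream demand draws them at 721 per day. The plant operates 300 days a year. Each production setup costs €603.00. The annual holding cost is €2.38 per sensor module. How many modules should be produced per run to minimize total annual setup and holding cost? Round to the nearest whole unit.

Annual demand D = 721 × 300 = 216,300.
Production build-up factor (1 − d/p) = 1 − 721/1,020 = 0.2931.
Q* = √(2DS / (H(1 − d/p))) = √(2 × 216,300 × 603 / (2.38 × 0.2931)).
= √(260,857,800 / 0.6977) ≈ 19336.503.

Q* ≈ 19,337 modules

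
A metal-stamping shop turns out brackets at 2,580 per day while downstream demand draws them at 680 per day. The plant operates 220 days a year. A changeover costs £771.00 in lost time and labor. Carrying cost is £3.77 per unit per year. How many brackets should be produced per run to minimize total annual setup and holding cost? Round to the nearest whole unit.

Annual demand D = 680 × 220 = 149,600.
Production build-up factor (1 − d/p) = 1 − 680/2,580 = 0.7364.
Q* = √(2DS / (H(1 − d/p))) = √(2 × 149,600 × 771 / (3.77 × 0.7364)).
= √(230,683,200 / 2.7764) ≈ 9115.287.

Q* ≈ 9,115 brackets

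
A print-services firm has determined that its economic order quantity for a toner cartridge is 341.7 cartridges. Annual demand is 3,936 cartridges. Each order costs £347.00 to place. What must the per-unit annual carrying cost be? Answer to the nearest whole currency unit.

The basic EOQ model gives Q* = √(2DS/H); rearrange for the unknown.
From Q* = √(2DS/H): H = 2DS / Q*² = 2 × 3,936 × 347 / 341.7² = 23.3951.

H ≈ £23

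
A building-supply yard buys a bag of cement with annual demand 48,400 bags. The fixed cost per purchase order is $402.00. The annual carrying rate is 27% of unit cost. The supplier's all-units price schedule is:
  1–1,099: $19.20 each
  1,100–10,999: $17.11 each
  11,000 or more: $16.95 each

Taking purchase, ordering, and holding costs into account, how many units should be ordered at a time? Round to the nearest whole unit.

Q* ≈ 2,902 bags

Holding cost per unit per year at price C is H = 0.27·C.
Candidates are each tier's EOQ (if it falls in that tier) and each price-break quantity.
Tier 1 ($19.20): EOQ = 2739.8 exceeds tier's upper bound 1099, so this tier is dominated.
EOQ at $17.11 = 2902.3 (feasible in tier 2): TC = 48,400×$17.11 + (48,400/2902.3)×402 + (2902.3/2)×0.27×$17.11 = $841,531.80.
EOQ at $16.95 = 2916.0 < 11000, so use break Q=11000: TC = 48,400×$16.95 + (48,400/11000.0)×402 + (11000.0/2)×0.27×$16.95 = $847,319.55.
Lowest total cost is $841,531.80 at Q = 2902.3.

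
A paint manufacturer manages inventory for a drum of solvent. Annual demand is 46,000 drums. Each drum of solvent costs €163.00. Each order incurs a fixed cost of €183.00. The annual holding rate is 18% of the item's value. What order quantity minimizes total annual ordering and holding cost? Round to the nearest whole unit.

Holding cost H = 0.18 × €163.00 = €29.3400 per unit per year.
EOQ = √(2DS / H) = √(2 × 46,000 × 183 / 29.34).
= √(16,836,000 / 29.34) = √573,824.1309 ≈ 757.512.

Q* ≈ 758 drums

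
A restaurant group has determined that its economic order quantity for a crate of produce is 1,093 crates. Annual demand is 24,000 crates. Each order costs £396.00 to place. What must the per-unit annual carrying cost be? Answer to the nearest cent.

Squaring Q* = √(2DS/H) gives Q*² = 2DS/H.
From Q* = √(2DS/H): H = 2DS / Q*² = 2 × 24,000 × 396 / 1,093² = 15.9109.

H ≈ £15.91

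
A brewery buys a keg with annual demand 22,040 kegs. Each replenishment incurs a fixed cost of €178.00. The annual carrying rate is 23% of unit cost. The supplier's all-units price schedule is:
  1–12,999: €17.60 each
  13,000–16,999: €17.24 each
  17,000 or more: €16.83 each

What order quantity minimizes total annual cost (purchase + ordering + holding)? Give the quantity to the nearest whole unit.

Q* ≈ 1,392 kegs

Holding cost per unit per year at price C is H = 0.23·C.
Evaluate total cost at each tier's feasible EOQ or, if the EOQ is below the tier, at the tier's minimum quantity.
EOQ at €17.60 = 1392.2 (feasible in tier 1): TC = 22,040×€17.60 + (22,040/1392.2)×178 + (1392.2/2)×0.23×€17.60 = €393,539.74.
EOQ at €17.24 = 1406.7 < 13000, so use break Q=13000: TC = 22,040×€17.24 + (22,040/13000.0)×178 + (13000.0/2)×0.23×€17.24 = €406,045.18.
EOQ at €16.83 = 1423.7 < 17000, so use break Q=17000: TC = 22,040×€16.83 + (22,040/17000.0)×178 + (17000.0/2)×0.23×€16.83 = €404,066.62.
Lowest total cost is €393,539.74 at Q = 1392.2.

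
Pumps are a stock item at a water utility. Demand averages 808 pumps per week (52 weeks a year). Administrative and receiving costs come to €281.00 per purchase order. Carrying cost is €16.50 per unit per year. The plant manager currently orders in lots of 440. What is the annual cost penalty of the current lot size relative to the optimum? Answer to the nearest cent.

Extra cost ≈ €10,724.29 per year

Annual demand D = 808 × 52 = 42,016.
EOQ = √(2DS/H) = √(2 × 42,016 × 281 / 16.5) ≈ 1196.28.
Cost at Q* = (D/Q*)S + (Q*/2)H = √(2DSH) ≈ €19,738.65.
Cost at Q = 440: (42,016/440)×281 + (440/2)×16.5 = €26,832.95 + €3,630.00 = €30,462.95.
Excess = €30,462.95 − €19,738.65 = €10,724.29.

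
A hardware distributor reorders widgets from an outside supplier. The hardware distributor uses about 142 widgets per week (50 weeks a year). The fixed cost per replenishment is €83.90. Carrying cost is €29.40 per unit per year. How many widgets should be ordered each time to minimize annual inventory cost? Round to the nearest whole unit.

Q* ≈ 201 widgets

Annual demand D = 142 × 50 = 7,100.
EOQ = √(2DS / H) = √(2 × 7,100 × 83.9 / 29.4).
= √(1,191,380 / 29.4) = √40,523.1293 ≈ 201.304.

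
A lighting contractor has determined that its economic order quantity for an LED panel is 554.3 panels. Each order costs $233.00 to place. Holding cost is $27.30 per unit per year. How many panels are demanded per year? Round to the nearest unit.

D ≈ 18,000 panels per year

The basic EOQ model gives Q* = √(2DS/H); rearrange for the unknown.
From Q* = √(2DS/H): D = Q*²H / (2S) = 554.3² × 27.3 / (2 × 233) = 17999.751.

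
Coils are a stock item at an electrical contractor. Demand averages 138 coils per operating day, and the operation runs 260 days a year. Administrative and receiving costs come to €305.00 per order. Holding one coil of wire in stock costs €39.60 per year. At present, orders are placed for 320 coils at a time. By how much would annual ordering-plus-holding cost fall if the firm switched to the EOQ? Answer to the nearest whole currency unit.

Annual demand D = 138 × 260 = 35,880.
EOQ = √(2DS/H) = √(2 × 35,880 × 305 / 39.6) ≈ 743.44.
Cost at Q* = (D/Q*)S + (Q*/2)H = √(2DSH) ≈ €29,440.06.
Cost at Q = 320: (35,880/320)×305 + (320/2)×39.6 = €34,198.12 + €6,336.00 = €40,534.12.
Excess = €40,534.12 − €29,440.06 = €11,094.06.

Extra cost ≈ €11,094 per year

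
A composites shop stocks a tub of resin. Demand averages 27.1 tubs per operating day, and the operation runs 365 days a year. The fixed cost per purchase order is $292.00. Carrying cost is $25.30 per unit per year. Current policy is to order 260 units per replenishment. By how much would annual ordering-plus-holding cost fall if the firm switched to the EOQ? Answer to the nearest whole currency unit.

Extra cost ≈ $2,309 per year

Annual demand D = 27.1 × 365 = 9,891.5.
EOQ = √(2DS/H) = √(2 × 9,891.5 × 292 / 25.3) ≈ 477.83.
Cost at Q* = (D/Q*)S + (Q*/2)H = √(2DSH) ≈ $12,089.21.
Cost at Q = 260: (9,891.5/260)×292 + (260/2)×25.3 = $11,108.92 + $3,289.00 = $14,397.92.
Excess = $14,397.92 − $12,089.21 = $2,308.71.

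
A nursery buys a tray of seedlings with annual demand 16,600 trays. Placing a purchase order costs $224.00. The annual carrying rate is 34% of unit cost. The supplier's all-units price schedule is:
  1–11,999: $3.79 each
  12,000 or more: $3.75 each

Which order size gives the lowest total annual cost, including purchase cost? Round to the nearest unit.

Holding cost per unit per year at price C is H = 0.34·C.
Candidates are each tier's EOQ (if it falls in that tier) and each price-break quantity.
EOQ at $3.79 = 2402.3 (feasible in tier 1): TC = 16,600×$3.79 + (16,600/2402.3)×224 + (2402.3/2)×0.34×$3.79 = $66,009.65.
EOQ at $3.75 = 2415.1 < 12000, so use break Q=12000: TC = 16,600×$3.75 + (16,600/12000.0)×224 + (12000.0/2)×0.34×$3.75 = $70,209.87.
Lowest total cost is $66,009.65 at Q = 2402.3.

Q* ≈ 2,402 trays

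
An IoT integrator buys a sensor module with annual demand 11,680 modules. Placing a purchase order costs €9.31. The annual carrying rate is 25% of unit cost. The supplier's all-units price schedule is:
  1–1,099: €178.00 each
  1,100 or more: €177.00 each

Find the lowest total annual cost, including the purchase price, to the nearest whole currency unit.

Holding cost per unit per year at price C is H = 0.25·C.
Candidates are each tier's EOQ (if it falls in that tier) and each price-break quantity.
EOQ at €178.00 = 69.9 (feasible in tier 1): TC = 11,680×€178.00 + (11,680/69.9)×9.31 + (69.9/2)×0.25×€178.00 = €2,082,150.94.
EOQ at €177.00 = 70.1 < 1100, so use break Q=1100: TC = 11,680×€177.00 + (11,680/1100.0)×9.31 + (1100.0/2)×0.25×€177.00 = €2,091,796.36.
Lowest total cost among the candidates is at Q = 69.9.

TC* ≈ €2,082,151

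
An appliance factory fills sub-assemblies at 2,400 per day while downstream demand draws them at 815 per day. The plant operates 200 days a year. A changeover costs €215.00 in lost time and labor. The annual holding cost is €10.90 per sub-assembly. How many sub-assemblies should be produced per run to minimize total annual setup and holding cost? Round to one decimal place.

Annual demand D = 815 × 200 = 163,000.
Production build-up factor (1 − d/p) = 1 − 815/2,400 = 0.6604.
Q* = √(2DS / (H(1 − d/p))) = √(2 × 163,000 × 215 / (10.9 × 0.6604)).
= √(70,090,000 / 7.1985) ≈ 3120.368.

Q* ≈ 3,120.4 sub-assemblies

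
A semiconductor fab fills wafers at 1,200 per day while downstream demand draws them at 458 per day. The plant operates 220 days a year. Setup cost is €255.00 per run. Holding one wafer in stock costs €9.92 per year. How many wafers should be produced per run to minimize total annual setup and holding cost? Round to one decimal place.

Annual demand D = 458 × 220 = 100,760.
Production build-up factor (1 − d/p) = 1 − 458/1,200 = 0.6183.
Q* = √(2DS / (H(1 − d/p))) = √(2 × 100,760 × 255 / (9.92 × 0.6183)).
= √(51,387,600 / 6.1339) ≈ 2894.423.

Q* ≈ 2,894.4 wafers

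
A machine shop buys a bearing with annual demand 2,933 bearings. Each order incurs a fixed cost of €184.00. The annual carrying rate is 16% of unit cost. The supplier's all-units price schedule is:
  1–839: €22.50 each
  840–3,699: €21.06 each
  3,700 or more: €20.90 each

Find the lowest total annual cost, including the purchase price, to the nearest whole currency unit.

TC* ≈ €63,827

Holding cost per unit per year at price C is H = 0.16·C.
For each price level, check whether its EOQ is feasible; otherwise the best quantity at that price is the breakpoint.
EOQ at €22.50 = 547.6 (feasible in tier 1): TC = 2,933×€22.50 + (2,933/547.6)×184 + (547.6/2)×0.16×€22.50 = €67,963.70.
EOQ at €21.06 = 566.0 < 840, so use break Q=840: TC = 2,933×€21.06 + (2,933/840.0)×184 + (840.0/2)×0.16×€21.06 = €63,826.68.
EOQ at €20.90 = 568.1 < 3700, so use break Q=3700: TC = 2,933×€20.90 + (2,933/3700.0)×184 + (3700.0/2)×0.16×€20.90 = €67,631.96.
Lowest total cost among the candidates is at Q = 840.0.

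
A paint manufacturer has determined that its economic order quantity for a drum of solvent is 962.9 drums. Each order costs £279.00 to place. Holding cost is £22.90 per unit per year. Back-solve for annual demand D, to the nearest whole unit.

D ≈ 38,051 drums per year

Squaring Q* = √(2DS/H) gives Q*² = 2DS/H.
From Q* = √(2DS/H): D = Q*²H / (2S) = 962.9² × 22.9 / (2 × 279) = 38050.788.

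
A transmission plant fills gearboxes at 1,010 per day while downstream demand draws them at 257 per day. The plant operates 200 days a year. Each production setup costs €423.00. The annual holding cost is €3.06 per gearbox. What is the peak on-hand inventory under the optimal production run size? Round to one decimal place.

I_max ≈ 3,254.9 gearboxes

Annual demand D = 257 × 200 = 51,400.
Production build-up factor (1 − d/p) = 1 − 257/1,010 = 0.7455.
Q* = √(2DS / (H(1 − d/p))) = √(2 × 51,400 × 423 / (3.06 × 0.7455)).
= √(43,484,400 / 2.2814) ≈ 4365.854.
Maximum inventory = Q*(1 − d/p) = 4365.854 × 0.7455 ≈ 3254.939.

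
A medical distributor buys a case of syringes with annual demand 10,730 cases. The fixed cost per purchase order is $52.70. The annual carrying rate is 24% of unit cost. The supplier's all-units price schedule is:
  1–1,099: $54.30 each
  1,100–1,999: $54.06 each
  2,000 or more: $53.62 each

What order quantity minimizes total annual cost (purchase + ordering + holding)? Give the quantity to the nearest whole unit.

Q* ≈ 295 cases

Holding cost per unit per year at price C is H = 0.24·C.
For each price level, check whether its EOQ is feasible; otherwise the best quantity at that price is the breakpoint.
EOQ at $54.30 = 294.6 (feasible in tier 1): TC = 10,730×$54.30 + (10,730/294.6)×52.7 + (294.6/2)×0.24×$54.30 = $586,478.07.
EOQ at $54.06 = 295.2 < 1100, so use break Q=1100: TC = 10,730×$54.06 + (10,730/1100.0)×52.7 + (1100.0/2)×0.24×$54.06 = $587,713.78.
EOQ at $53.62 = 296.4 < 2000, so use break Q=2000: TC = 10,730×$53.62 + (10,730/2000.0)×52.7 + (2000.0/2)×0.24×$53.62 = $588,494.14.
Lowest total cost is $586,478.07 at Q = 294.6.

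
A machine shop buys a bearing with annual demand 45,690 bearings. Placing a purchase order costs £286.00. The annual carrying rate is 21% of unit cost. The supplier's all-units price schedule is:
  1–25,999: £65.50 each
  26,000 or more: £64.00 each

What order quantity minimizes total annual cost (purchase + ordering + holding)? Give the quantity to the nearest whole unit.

Holding cost per unit per year at price C is H = 0.21·C.
Candidates are each tier's EOQ (if it falls in that tier) and each price-break quantity.
EOQ at £65.50 = 1378.4 (feasible in tier 1): TC = 45,690×£65.50 + (45,690/1378.4)×286 + (1378.4/2)×0.21×£65.50 = £3,011,655.02.
EOQ at £64.00 = 1394.5 < 26000, so use break Q=26000: TC = 45,690×£64.00 + (45,690/26000.0)×286 + (26000.0/2)×0.21×£64.00 = £3,099,382.59.
Lowest total cost is £3,011,655.02 at Q = 1378.4.

Q* ≈ 1,378 bearings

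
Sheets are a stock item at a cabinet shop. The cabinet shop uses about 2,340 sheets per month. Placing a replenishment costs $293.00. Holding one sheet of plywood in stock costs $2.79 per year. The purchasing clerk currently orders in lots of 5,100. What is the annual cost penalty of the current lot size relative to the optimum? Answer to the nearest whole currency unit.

Annual demand D = 2,340 × 12 = 28,080.
EOQ = √(2DS/H) = √(2 × 28,080 × 293 / 2.79) ≈ 2428.54.
Cost at Q* = (D/Q*)S + (Q*/2)H = √(2DSH) ≈ $6,775.63.
Cost at Q = 5,100: (28,080/5,100)×293 + (5,100/2)×2.79 = $1,613.22 + $7,114.50 = $8,727.72.
Excess = $8,727.72 − $6,775.63 = $1,952.10.

Extra cost ≈ $1,952 per year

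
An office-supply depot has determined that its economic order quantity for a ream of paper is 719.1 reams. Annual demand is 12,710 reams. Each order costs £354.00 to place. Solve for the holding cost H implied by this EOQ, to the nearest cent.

The basic EOQ model gives Q* = √(2DS/H); rearrange for the unknown.
From Q* = √(2DS/H): H = 2DS / Q*² = 2 × 12,710 × 354 / 719.1² = 17.4020.

H ≈ £17.40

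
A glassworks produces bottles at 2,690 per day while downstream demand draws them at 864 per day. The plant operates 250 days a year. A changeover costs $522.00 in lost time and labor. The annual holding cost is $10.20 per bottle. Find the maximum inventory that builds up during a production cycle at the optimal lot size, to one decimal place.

Annual demand D = 864 × 250 = 216,000.
Production build-up factor (1 − d/p) = 1 − 864/2,690 = 0.6788.
Q* = √(2DS / (H(1 − d/p))) = √(2 × 216,000 × 522 / (10.2 × 0.6788)).
= √(225,504,000 / 6.9239) ≈ 5706.933.
Maximum inventory = Q*(1 − d/p) = 5706.933 × 0.6788 ≈ 3873.926.

I_max ≈ 3,873.9 bottles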